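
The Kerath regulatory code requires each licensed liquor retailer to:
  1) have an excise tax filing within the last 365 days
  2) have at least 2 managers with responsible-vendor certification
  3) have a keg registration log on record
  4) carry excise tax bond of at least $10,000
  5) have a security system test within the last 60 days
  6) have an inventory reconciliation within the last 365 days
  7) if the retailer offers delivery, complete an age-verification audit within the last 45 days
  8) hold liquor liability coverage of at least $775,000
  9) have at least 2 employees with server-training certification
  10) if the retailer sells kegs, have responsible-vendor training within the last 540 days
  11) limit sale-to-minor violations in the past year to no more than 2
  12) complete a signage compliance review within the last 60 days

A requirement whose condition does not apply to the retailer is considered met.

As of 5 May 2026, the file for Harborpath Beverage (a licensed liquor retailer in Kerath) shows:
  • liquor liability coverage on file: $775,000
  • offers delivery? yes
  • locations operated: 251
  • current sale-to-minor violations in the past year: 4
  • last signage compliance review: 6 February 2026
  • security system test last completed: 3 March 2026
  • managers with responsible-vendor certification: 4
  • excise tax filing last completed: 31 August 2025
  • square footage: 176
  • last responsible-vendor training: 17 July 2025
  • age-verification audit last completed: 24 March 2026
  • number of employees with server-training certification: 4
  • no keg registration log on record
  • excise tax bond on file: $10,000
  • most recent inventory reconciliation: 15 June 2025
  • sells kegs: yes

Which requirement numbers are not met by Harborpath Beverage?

3, 5, 11, 12

1. excise tax filing 247 days ago vs limit 365 → met
2. managers with responsible-vendor certification 4 ≥ 2 → met
3. keg registration log absent → not met
4. excise tax bond $10,000 ≥ $10,000 → met
5. security system test 63 days ago vs limit 60 → not met
6. inventory reconciliation 324 days ago vs limit 365 → met
7. condition 'offers delivery' holds; age-verification audit 42 days ago vs limit 45 → met
8. liquor liability coverage $775,000 ≥ $775,000 → met
9. employees with server-training certification 4 ≥ 2 → met
10. condition 'sells kegs' holds; responsible-vendor training 292 days ago vs limit 540 → met
11. sale-to-minor violations in the past year 4 > 2 → not met
12. signage compliance review 88 days ago vs limit 60 → not met
Not met: 3, 5, 11, 12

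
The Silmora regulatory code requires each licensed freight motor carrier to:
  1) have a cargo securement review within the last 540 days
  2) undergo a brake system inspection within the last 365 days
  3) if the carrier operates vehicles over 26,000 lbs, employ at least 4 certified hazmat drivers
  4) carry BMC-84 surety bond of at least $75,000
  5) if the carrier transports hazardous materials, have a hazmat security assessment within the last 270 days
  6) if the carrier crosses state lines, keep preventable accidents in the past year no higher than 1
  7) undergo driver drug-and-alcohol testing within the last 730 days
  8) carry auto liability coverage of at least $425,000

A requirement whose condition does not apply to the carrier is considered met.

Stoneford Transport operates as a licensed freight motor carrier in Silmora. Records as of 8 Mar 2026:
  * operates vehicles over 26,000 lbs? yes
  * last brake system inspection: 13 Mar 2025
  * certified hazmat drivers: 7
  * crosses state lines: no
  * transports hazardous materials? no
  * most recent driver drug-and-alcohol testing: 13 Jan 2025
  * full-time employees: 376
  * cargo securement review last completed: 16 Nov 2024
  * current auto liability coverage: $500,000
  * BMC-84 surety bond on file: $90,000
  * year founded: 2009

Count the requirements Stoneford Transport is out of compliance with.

0

1. cargo securement review 477 days ago vs limit 540 → met
2. brake system inspection 360 days ago vs limit 365 → met
3. condition 'operates vehicles over 26,000 lbs' holds; certified hazmat drivers 7 ≥ 4 → met
4. BMC-84 surety bond $90,000 ≥ $75,000 → met
5. condition 'transports hazardous materials' does not hold → requirement n/a → met
6. condition 'crosses state lines' does not hold → requirement n/a → met
7. driver drug-and-alcohol testing 419 days ago vs limit 730 → met
8. auto liability coverage $500,000 ≥ $425,000 → met
Not met: 0 of 8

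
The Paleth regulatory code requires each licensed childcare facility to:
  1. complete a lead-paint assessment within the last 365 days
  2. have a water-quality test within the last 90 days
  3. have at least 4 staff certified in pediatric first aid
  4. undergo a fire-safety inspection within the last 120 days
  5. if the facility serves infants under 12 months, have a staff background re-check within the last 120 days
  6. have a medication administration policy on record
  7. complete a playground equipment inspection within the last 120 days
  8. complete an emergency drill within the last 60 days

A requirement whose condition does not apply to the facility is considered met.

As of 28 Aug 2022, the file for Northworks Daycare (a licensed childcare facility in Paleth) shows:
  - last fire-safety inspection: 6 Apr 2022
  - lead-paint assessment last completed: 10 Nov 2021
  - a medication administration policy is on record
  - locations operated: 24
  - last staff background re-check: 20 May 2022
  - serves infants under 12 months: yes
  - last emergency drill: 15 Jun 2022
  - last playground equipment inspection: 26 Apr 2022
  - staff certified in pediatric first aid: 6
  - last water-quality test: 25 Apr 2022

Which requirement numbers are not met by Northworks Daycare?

2, 4, 7, 8

1. lead-paint assessment 291 days ago vs limit 365 → met
2. water-quality test 125 days ago vs limit 90 → not met
3. staff certified in pediatric first aid 6 ≥ 4 → met
4. fire-safety inspection 144 days ago vs limit 120 → not met
5. condition 'serves infants under 12 months' holds; staff background re-check 100 days ago vs limit 120 → met
6. medication administration policy present → met
7. playground equipment inspection 124 days ago vs limit 120 → not met
8. emergency drill 74 days ago vs limit 60 → not met
Not met: 2, 4, 7, 8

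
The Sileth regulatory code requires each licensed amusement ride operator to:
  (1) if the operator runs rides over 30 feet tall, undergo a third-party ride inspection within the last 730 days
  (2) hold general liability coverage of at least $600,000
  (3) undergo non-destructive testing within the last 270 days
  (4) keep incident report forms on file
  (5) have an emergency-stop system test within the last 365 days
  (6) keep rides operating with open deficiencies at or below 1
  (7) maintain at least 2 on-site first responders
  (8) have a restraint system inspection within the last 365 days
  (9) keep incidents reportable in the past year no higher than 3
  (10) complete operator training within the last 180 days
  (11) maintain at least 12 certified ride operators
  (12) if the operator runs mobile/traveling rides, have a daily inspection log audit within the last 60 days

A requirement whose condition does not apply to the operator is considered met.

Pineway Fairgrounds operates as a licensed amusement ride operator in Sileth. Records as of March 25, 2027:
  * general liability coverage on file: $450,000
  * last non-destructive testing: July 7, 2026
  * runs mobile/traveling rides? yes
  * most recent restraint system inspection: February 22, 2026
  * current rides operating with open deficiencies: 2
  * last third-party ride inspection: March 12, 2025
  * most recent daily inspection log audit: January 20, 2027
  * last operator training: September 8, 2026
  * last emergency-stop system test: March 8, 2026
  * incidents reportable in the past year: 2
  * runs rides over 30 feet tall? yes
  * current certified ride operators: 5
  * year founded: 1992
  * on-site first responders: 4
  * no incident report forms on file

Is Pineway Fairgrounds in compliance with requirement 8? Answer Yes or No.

No

8. restraint system inspection 396 days ago vs limit 365 → not met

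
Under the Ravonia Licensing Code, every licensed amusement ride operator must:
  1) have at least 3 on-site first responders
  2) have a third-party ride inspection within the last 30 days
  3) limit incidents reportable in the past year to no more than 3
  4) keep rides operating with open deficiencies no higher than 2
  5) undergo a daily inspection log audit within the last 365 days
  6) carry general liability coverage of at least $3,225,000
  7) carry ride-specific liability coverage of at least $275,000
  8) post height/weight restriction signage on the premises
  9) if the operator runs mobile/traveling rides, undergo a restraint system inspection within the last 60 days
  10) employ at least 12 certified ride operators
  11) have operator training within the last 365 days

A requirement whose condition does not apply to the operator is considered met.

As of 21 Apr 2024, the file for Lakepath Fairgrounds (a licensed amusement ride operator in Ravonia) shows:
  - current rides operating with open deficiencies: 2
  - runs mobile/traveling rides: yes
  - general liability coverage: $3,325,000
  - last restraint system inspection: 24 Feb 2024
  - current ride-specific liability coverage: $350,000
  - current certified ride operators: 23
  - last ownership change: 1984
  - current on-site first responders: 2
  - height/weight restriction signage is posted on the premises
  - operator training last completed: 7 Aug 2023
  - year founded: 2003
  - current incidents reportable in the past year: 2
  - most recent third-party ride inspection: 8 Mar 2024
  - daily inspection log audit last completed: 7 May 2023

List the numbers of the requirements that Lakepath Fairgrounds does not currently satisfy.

1. on-site first responders 2 < 3 → not met
2. third-party ride inspection 44 days ago vs limit 30 → not met
3. incidents reportable in the past year 2 ≤ 3 → met
4. rides operating with open deficiencies 2 ≤ 2 → met
5. daily inspection log audit 350 days ago vs limit 365 → met
6. general liability coverage $3,325,000 ≥ $3,225,000 → met
7. ride-specific liability coverage $350,000 ≥ $275,000 → met
8. height/weight restriction signage present → met
9. condition 'runs mobile/traveling rides' holds; restraint system inspection 57 days ago vs limit 60 → met
10. certified ride operators 23 ≥ 12 → met
11. operator training 258 days ago vs limit 365 → met
Not met: 1, 2

1, 2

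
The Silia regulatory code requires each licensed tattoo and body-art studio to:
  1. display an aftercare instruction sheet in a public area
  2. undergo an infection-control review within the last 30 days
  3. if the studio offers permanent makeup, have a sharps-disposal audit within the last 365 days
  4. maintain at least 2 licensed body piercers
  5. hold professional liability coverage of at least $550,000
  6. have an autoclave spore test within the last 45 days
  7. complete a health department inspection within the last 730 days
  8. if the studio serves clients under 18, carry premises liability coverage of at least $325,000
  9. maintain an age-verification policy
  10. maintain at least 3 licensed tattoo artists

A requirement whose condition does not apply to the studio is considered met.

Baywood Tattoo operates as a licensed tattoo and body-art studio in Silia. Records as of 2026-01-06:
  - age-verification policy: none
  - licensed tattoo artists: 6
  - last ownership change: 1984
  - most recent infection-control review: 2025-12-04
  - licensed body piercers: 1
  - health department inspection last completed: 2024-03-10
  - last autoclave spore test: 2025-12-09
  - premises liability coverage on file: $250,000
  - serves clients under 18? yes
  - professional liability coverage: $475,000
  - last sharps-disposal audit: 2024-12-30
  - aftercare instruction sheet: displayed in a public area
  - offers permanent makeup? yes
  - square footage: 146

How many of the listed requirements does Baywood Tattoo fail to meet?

6

1. aftercare instruction sheet present → met
2. infection-control review 33 days ago vs limit 30 → not met
3. condition 'offers permanent makeup' holds; sharps-disposal audit 372 days ago vs limit 365 → not met
4. licensed body piercers 1 < 2 → not met
5. professional liability coverage $475,000 < $550,000 → not met
6. autoclave spore test 28 days ago vs limit 45 → met
7. health department inspection 667 days ago vs limit 730 → met
8. condition 'serves clients under 18' holds; premises liability coverage $250,000 < $325,000 → not met
9. age-verification policy absent → not met
10. licensed tattoo artists 6 ≥ 3 → met
Not met: 6 of 10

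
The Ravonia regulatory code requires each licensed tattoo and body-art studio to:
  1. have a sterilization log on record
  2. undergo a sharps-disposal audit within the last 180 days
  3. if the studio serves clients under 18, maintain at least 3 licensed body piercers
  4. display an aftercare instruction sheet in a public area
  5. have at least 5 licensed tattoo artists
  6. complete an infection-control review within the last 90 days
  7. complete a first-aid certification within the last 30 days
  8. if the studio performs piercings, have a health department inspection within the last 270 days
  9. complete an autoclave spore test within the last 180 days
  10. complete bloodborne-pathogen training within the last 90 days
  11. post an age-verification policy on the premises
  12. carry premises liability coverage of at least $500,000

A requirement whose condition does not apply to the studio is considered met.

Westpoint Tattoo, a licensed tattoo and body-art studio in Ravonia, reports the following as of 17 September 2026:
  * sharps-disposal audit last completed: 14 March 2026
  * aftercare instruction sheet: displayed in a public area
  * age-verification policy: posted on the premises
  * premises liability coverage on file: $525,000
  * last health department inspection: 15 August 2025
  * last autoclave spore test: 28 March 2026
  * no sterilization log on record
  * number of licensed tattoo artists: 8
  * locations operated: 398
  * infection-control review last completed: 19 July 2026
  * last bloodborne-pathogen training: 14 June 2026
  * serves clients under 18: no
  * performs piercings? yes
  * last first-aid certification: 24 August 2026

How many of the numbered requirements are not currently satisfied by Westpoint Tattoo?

1. sterilization log absent → not met
2. sharps-disposal audit 187 days ago vs limit 180 → not met
3. condition 'serves clients under 18' does not hold → requirement n/a → met
4. aftercare instruction sheet present → met
5. licensed tattoo artists 8 ≥ 5 → met
6. infection-control review 60 days ago vs limit 90 → met
7. first-aid certification 24 days ago vs limit 30 → met
8. condition 'performs piercings' holds; health department inspection 398 days ago vs limit 270 → not met
9. autoclave spore test 173 days ago vs limit 180 → met
10. bloodborne-pathogen training 95 days ago vs limit 90 → not met
11. age-verification policy present → met
12. premises liability coverage $525,000 ≥ $500,000 → met
Not met: 4 of 12

4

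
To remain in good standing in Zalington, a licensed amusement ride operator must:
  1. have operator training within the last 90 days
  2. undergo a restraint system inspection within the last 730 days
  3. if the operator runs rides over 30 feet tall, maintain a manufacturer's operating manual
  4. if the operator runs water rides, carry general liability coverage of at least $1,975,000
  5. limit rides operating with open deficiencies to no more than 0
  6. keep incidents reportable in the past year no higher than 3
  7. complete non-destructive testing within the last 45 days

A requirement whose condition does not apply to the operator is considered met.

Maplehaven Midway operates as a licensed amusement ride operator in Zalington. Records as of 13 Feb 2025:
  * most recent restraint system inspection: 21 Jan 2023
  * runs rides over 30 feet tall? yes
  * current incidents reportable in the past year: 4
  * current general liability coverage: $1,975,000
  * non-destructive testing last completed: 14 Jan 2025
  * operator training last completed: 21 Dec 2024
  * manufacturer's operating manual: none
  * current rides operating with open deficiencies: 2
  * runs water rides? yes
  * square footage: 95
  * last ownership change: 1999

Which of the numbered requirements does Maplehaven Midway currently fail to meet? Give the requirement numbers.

1. operator training 54 days ago vs limit 90 → met
2. restraint system inspection 754 days ago vs limit 730 → not met
3. condition 'runs rides over 30 feet tall' holds; manufacturer's operating manual absent → not met
4. condition 'runs water rides' holds; general liability coverage $1,975,000 ≥ $1,975,000 → met
5. rides operating with open deficiencies 2 > 0 → not met
6. incidents reportable in the past year 4 > 3 → not met
7. non-destructive testing 30 days ago vs limit 45 → met
Not met: 2, 3, 5, 6

2, 3, 5, 6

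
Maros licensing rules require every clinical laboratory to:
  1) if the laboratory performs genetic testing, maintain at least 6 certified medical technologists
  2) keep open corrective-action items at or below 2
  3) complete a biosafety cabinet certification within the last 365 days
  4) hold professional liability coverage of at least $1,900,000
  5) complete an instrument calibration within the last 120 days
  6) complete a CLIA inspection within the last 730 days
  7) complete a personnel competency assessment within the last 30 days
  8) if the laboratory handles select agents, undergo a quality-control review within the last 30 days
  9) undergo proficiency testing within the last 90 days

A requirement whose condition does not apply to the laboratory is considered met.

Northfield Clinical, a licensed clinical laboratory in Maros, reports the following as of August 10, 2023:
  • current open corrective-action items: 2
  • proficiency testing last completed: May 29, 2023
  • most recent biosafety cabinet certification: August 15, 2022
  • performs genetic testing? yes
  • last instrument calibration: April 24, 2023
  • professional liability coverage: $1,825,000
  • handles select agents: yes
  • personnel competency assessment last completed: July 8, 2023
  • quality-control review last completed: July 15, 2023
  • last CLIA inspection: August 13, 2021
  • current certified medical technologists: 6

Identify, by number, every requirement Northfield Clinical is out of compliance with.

1. condition 'performs genetic testing' holds; certified medical technologists 6 ≥ 6 → met
2. open corrective-action items 2 ≤ 2 → met
3. biosafety cabinet certification 360 days ago vs limit 365 → met
4. professional liability coverage $1,825,000 < $1,900,000 → not met
5. instrument calibration 108 days ago vs limit 120 → met
6. CLIA inspection 727 days ago vs limit 730 → met
7. personnel competency assessment 33 days ago vs limit 30 → not met
8. condition 'handles select agents' holds; quality-control review 26 days ago vs limit 30 → met
9. proficiency testing 73 days ago vs limit 90 → met
Not met: 4, 7

4, 7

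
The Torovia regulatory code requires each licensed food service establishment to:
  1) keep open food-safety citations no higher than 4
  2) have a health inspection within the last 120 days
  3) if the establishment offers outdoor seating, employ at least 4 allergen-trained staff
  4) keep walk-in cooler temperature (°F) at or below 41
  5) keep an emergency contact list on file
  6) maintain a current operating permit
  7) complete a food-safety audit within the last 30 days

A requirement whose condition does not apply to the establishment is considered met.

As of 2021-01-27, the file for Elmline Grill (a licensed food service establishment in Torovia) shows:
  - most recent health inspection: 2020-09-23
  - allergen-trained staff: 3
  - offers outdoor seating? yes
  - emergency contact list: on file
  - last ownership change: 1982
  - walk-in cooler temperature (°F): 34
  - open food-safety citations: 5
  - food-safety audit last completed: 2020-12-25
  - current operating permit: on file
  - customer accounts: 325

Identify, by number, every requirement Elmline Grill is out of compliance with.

1, 2, 3, 7

1. open food-safety citations 5 > 4 → not met
2. health inspection 126 days ago vs limit 120 → not met
3. condition 'offers outdoor seating' holds; allergen-trained staff 3 < 4 → not met
4. walk-in cooler temperature (°F) 34 ≤ 41 → met
5. emergency contact list present → met
6. current operating permit present → met
7. food-safety audit 33 days ago vs limit 30 → not met
Not met: 1, 2, 3, 7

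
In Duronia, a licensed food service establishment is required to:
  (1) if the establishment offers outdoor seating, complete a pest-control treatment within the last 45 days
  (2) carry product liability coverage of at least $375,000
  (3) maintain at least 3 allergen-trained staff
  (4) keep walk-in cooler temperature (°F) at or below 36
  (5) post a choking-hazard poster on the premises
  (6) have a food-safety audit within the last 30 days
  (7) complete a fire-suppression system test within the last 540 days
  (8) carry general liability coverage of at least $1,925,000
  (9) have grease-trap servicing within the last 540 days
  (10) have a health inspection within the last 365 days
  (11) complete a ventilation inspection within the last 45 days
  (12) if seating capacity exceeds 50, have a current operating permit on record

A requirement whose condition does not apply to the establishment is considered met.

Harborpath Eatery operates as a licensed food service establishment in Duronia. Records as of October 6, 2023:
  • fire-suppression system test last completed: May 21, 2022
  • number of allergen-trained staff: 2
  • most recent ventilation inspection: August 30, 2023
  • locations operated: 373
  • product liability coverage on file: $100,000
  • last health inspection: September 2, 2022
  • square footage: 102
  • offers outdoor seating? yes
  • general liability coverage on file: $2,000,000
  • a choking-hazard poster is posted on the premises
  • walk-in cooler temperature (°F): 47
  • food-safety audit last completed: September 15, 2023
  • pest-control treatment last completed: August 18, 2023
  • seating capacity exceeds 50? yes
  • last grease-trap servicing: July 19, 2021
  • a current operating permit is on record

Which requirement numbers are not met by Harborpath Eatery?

1. condition 'offers outdoor seating' holds; pest-control treatment 49 days ago vs limit 45 → not met
2. product liability coverage $100,000 < $375,000 → not met
3. allergen-trained staff 2 < 3 → not met
4. walk-in cooler temperature (°F) 47 > 36 → not met
5. choking-hazard poster present → met
6. food-safety audit 21 days ago vs limit 30 → met
7. fire-suppression system test 503 days ago vs limit 540 → met
8. general liability coverage $2,000,000 ≥ $1,925,000 → met
9. grease-trap servicing 809 days ago vs limit 540 → not met
10. health inspection 399 days ago vs limit 365 → not met
11. ventilation inspection 37 days ago vs limit 45 → met
12. condition 'seating capacity exceeds 50' holds; current operating permit present → met
Not met: 1, 2, 3, 4, 9, 10

1, 2, 3, 4, 9, 10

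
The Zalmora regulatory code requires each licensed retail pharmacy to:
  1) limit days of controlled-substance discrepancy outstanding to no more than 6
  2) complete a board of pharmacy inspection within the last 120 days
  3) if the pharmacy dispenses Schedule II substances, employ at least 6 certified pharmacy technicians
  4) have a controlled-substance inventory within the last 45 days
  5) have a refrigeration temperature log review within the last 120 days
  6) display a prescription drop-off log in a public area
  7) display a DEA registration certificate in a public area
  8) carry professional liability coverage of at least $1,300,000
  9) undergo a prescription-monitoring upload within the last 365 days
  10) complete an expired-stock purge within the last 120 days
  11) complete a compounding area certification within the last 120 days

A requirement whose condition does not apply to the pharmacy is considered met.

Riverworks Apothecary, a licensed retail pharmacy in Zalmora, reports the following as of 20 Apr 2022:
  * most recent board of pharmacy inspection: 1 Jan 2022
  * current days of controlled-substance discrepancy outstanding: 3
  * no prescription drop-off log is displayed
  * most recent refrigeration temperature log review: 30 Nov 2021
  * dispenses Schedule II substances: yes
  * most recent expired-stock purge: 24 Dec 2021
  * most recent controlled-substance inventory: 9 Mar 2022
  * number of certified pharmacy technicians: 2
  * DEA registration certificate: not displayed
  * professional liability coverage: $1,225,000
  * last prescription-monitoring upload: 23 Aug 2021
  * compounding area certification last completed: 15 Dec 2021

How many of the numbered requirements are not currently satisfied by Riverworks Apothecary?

6

1. days of controlled-substance discrepancy outstanding 3 ≤ 6 → met
2. board of pharmacy inspection 109 days ago vs limit 120 → met
3. condition 'dispenses Schedule II substances' holds; certified pharmacy technicians 2 < 6 → not met
4. controlled-substance inventory 42 days ago vs limit 45 → met
5. refrigeration temperature log review 141 days ago vs limit 120 → not met
6. prescription drop-off log absent → not met
7. DEA registration certificate absent → not met
8. professional liability coverage $1,225,000 < $1,300,000 → not met
9. prescription-monitoring upload 240 days ago vs limit 365 → met
10. expired-stock purge 117 days ago vs limit 120 → met
11. compounding area certification 126 days ago vs limit 120 → not met
Not met: 6 of 11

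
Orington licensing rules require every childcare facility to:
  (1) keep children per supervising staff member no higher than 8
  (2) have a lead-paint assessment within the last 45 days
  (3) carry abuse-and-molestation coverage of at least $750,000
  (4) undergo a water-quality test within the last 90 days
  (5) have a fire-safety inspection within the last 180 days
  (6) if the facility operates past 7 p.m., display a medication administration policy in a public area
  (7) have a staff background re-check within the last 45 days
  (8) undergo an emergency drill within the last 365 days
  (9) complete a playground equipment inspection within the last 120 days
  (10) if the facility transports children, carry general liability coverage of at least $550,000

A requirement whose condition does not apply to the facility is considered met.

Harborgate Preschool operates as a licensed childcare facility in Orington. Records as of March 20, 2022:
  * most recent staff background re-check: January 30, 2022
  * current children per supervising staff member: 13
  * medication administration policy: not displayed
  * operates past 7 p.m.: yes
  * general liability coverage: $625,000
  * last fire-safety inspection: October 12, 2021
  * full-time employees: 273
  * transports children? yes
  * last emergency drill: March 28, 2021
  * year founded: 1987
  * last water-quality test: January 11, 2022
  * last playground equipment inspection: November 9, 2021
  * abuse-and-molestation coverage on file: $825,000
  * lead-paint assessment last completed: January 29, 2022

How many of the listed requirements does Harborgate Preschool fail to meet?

1. children per supervising staff member 13 > 8 → not met
2. lead-paint assessment 50 days ago vs limit 45 → not met
3. abuse-and-molestation coverage $825,000 ≥ $750,000 → met
4. water-quality test 68 days ago vs limit 90 → met
5. fire-safety inspection 159 days ago vs limit 180 → met
6. condition 'operates past 7 p.m.' holds; medication administration policy absent → not met
7. staff background re-check 49 days ago vs limit 45 → not met
8. emergency drill 357 days ago vs limit 365 → met
9. playground equipment inspection 131 days ago vs limit 120 → not met
10. condition 'transports children' holds; general liability coverage $625,000 ≥ $550,000 → met
Not met: 5 of 10

5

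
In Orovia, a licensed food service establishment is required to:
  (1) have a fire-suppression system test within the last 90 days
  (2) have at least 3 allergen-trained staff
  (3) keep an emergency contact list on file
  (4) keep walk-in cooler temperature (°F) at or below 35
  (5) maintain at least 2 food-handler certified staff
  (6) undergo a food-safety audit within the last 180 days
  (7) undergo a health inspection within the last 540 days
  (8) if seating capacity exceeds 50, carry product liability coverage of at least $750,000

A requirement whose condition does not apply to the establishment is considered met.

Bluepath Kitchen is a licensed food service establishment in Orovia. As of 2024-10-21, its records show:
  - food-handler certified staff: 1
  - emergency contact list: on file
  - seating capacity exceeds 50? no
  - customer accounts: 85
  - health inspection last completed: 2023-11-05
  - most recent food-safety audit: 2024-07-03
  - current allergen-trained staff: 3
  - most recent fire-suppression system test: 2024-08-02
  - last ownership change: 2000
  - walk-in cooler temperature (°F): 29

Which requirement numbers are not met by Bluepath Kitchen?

5

1. fire-suppression system test 80 days ago vs limit 90 → met
2. allergen-trained staff 3 ≥ 3 → met
3. emergency contact list present → met
4. walk-in cooler temperature (°F) 29 ≤ 35 → met
5. food-handler certified staff 1 < 2 → not met
6. food-safety audit 110 days ago vs limit 180 → met
7. health inspection 351 days ago vs limit 540 → met
8. condition 'seating capacity exceeds 50' does not hold → requirement n/a → met
Not met: 5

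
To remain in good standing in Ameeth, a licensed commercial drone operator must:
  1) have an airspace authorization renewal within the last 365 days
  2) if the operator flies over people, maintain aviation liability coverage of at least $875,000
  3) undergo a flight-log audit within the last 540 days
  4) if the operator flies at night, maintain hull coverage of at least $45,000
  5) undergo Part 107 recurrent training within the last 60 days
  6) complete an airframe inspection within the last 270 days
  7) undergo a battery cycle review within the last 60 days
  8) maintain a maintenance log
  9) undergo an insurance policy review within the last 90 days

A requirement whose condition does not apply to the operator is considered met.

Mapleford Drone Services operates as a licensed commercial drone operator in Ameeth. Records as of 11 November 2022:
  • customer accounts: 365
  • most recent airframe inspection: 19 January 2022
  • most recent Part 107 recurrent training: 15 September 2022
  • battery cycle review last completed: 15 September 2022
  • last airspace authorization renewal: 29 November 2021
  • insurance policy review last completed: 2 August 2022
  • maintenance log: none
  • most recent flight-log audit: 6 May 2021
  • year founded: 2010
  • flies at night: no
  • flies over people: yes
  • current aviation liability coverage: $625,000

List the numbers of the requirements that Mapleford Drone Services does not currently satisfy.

2, 3, 6, 8, 9

1. airspace authorization renewal 347 days ago vs limit 365 → met
2. condition 'flies over people' holds; aviation liability coverage $625,000 < $875,000 → not met
3. flight-log audit 554 days ago vs limit 540 → not met
4. condition 'flies at night' does not hold → requirement n/a → met
5. Part 107 recurrent training 57 days ago vs limit 60 → met
6. airframe inspection 296 days ago vs limit 270 → not met
7. battery cycle review 57 days ago vs limit 60 → met
8. maintenance log absent → not met
9. insurance policy review 101 days ago vs limit 90 → not met
Not met: 2, 3, 6, 8, 9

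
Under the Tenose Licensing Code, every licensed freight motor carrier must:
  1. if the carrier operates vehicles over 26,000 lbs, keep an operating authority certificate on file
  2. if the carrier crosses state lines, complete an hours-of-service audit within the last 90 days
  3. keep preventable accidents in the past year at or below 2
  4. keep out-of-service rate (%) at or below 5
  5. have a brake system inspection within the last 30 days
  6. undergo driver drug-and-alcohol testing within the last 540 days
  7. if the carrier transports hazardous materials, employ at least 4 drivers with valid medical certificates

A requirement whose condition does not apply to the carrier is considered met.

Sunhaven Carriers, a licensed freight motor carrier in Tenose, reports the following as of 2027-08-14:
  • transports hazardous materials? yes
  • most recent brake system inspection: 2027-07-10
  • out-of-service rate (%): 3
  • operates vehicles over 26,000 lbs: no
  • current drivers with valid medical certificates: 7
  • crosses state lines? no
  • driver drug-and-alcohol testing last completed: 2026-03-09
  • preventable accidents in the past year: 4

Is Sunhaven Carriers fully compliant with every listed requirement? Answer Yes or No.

No

1. condition 'operates vehicles over 26,000 lbs' does not hold → requirement n/a → met
2. condition 'crosses state lines' does not hold → requirement n/a → met
3. preventable accidents in the past year 4 > 2 → not met
4. out-of-service rate (%) 3 ≤ 5 → met
5. brake system inspection 35 days ago vs limit 30 → not met
6. driver drug-and-alcohol testing 523 days ago vs limit 540 → met
7. condition 'transports hazardous materials' holds; drivers with valid medical certificates 7 ≥ 4 → met
Not met: 3, 5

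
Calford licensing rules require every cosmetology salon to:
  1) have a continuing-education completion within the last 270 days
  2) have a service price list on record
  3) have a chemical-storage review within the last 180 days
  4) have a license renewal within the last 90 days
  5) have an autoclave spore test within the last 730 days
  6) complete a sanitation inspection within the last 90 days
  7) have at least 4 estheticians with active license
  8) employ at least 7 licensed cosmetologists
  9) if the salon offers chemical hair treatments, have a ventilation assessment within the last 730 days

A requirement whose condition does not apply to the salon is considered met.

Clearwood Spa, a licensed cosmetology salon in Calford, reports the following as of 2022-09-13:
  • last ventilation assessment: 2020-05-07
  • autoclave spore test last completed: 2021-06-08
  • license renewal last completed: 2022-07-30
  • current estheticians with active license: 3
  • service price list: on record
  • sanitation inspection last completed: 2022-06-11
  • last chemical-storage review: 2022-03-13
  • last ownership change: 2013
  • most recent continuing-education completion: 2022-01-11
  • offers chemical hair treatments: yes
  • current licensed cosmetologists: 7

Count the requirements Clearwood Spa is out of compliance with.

1. continuing-education completion 245 days ago vs limit 270 → met
2. service price list present → met
3. chemical-storage review 184 days ago vs limit 180 → not met
4. license renewal 45 days ago vs limit 90 → met
5. autoclave spore test 462 days ago vs limit 730 → met
6. sanitation inspection 94 days ago vs limit 90 → not met
7. estheticians with active license 3 < 4 → not met
8. licensed cosmetologists 7 ≥ 7 → met
9. condition 'offers chemical hair treatments' holds; ventilation assessment 859 days ago vs limit 730 → not met
Not met: 4 of 9

4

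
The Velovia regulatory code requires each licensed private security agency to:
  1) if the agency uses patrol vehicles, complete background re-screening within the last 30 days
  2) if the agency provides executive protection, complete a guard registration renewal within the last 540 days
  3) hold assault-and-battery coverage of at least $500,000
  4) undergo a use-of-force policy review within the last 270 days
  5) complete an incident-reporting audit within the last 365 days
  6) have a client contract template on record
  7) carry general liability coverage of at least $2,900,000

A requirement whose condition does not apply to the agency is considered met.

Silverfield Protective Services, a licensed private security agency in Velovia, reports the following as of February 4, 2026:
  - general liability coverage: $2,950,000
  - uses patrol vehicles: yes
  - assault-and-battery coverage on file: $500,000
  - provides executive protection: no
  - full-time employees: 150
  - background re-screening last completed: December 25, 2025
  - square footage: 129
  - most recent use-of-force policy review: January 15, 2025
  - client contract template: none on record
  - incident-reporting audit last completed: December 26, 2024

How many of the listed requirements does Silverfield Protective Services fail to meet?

1. condition 'uses patrol vehicles' holds; background re-screening 41 days ago vs limit 30 → not met
2. condition 'provides executive protection' does not hold → requirement n/a → met
3. assault-and-battery coverage $500,000 ≥ $500,000 → met
4. use-of-force policy review 385 days ago vs limit 270 → not met
5. incident-reporting audit 405 days ago vs limit 365 → not met
6. client contract template absent → not met
7. general liability coverage $2,950,000 ≥ $2,900,000 → met
Not met: 4 of 7

4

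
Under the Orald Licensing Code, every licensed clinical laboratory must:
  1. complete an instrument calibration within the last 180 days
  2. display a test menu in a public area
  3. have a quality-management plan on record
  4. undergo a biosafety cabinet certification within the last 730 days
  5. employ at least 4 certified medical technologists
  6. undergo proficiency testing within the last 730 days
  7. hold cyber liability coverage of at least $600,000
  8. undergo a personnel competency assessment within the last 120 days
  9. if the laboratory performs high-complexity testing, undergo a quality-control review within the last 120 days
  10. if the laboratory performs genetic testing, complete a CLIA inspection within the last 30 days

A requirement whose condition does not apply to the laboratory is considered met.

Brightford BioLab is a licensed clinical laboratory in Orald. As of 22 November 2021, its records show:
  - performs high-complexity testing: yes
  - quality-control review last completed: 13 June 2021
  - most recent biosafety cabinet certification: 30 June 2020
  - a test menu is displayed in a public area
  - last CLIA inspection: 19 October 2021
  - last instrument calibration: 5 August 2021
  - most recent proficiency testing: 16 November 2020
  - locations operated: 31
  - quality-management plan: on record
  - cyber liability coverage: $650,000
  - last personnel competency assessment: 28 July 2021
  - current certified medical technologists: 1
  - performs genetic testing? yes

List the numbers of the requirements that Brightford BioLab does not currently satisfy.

1. instrument calibration 109 days ago vs limit 180 → met
2. test menu present → met
3. quality-management plan present → met
4. biosafety cabinet certification 510 days ago vs limit 730 → met
5. certified medical technologists 1 < 4 → not met
6. proficiency testing 371 days ago vs limit 730 → met
7. cyber liability coverage $650,000 ≥ $600,000 → met
8. personnel competency assessment 117 days ago vs limit 120 → met
9. condition 'performs high-complexity testing' holds; quality-control review 162 days ago vs limit 120 → not met
10. condition 'performs genetic testing' holds; CLIA inspection 34 days ago vs limit 30 → not met
Not met: 5, 9, 10

5, 9, 10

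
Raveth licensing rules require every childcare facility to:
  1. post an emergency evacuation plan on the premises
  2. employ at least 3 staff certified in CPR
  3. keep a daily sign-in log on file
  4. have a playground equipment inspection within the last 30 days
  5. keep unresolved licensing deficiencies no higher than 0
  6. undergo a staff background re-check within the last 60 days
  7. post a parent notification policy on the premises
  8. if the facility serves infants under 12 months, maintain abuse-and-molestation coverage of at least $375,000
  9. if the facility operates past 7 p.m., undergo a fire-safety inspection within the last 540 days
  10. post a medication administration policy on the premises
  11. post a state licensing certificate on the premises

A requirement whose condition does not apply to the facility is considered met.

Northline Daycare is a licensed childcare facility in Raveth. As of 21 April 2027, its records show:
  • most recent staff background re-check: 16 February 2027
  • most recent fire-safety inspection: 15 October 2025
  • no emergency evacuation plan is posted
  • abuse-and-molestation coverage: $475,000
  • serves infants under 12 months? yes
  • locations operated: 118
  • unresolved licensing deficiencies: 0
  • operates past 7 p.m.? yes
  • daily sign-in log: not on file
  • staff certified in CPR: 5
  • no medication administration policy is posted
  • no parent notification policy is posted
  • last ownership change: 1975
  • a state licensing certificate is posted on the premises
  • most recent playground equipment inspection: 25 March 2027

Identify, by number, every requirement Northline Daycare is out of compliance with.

1. emergency evacuation plan absent → not met
2. staff certified in CPR 5 ≥ 3 → met
3. daily sign-in log absent → not met
4. playground equipment inspection 27 days ago vs limit 30 → met
5. unresolved licensing deficiencies 0 ≤ 0 → met
6. staff background re-check 64 days ago vs limit 60 → not met
7. parent notification policy absent → not met
8. condition 'serves infants under 12 months' holds; abuse-and-molestation coverage $475,000 ≥ $375,000 → met
9. condition 'operates past 7 p.m.' holds; fire-safety inspection 553 days ago vs limit 540 → not met
10. medication administration policy absent → not met
11. state licensing certificate present → met
Not met: 1, 3, 6, 7, 9, 10

1, 3, 6, 7, 9, 10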